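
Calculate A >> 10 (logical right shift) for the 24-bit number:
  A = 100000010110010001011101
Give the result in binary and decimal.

Logical shift right by 10: drop the bottom 10 bit(s), prepend 10 zero(s) on the left.
  100000010110010001011101  ->  keep [10000001011001], discard [0001011101], prepend 0000000000
= 000000000010000001011001

Answer: 000000000010000001011001 (8281)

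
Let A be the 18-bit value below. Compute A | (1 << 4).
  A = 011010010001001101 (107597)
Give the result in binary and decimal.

Mask = 1 << 4 = 000000000000010000
Bit 4 of A is 0, so OR-ing with the mask flips it to 1.
  011010010001001101
| 000000000000010000
--------------------
  011010010001011101

Answer: 011010010001011101 (107613)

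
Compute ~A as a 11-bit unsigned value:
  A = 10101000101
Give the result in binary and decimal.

Flip each bit (0->1, 1->0):
  10101000101
  01010111010

Answer: 01010111010 (698)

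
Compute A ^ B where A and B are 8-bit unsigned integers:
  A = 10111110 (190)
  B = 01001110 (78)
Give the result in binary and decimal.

Apply ^ to each column (1 where bits differ):
  10111110
^ 01001110
----------
  11110000

Answer: 11110000 (240)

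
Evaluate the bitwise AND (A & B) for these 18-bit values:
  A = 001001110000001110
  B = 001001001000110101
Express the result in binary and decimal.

Apply & to each column (1 only where both bits are 1):
  001001110000001110
& 001001001000110101
--------------------
  001001000000000100

Answer: 001001000000000100 (36868)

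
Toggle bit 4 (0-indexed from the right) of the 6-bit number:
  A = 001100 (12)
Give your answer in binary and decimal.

Mask = 1 << 4 = 010000
Bit 4 of A is 0; XOR with the mask flips it to 1.
  001100
^ 010000
--------
  011100

Answer: 011100 (28)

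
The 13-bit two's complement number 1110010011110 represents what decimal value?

MSB is 1, so the value is negative. Find the magnitude:
1. Invert bits:  0001101100001
2. Add 1:        0001101100010  = 866
3. Apply sign:   -866

Answer: -866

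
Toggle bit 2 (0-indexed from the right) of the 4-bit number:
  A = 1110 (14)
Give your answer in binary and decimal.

Mask = 1 << 2 = 0100
Bit 2 of A is 1; XOR with the mask flips it to 0.
  1110
^ 0100
------
  1010

Answer: 1010 (10)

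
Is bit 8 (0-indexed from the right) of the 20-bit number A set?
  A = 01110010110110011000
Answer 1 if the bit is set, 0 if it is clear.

Bit 8 is the 9th from the right.
  01110010110110011000
             ^
That bit is 1.

Answer: 1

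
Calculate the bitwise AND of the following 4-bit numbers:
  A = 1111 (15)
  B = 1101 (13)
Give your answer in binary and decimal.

Apply & to each column (1 only where both bits are 1):
  1111
& 1101
------
  1101

Answer: 1101 (13)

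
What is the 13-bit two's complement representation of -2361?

1. Binary of +2361:  0100100111001
2. Invert bits:     1011011000110
3. Add 1:           1011011000111

Answer: 1011011000111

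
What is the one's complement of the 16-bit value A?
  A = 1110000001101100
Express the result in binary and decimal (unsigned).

Flip each bit (0->1, 1->0):
  1110000001101100
  0001111110010011

Answer: 0001111110010011 (8083)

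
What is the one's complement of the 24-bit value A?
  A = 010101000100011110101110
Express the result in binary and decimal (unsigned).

Flip each bit (0->1, 1->0):
  010101000100011110101110
  101010111011100001010001

Answer: 101010111011100001010001 (11253841)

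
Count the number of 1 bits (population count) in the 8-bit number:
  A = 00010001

00010001
1-bits at positions (from bit 0 = LSB): 0, 4
Count = 2

Answer: 2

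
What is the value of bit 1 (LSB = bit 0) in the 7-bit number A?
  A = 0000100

Bit 1 is the 2nd from the right.
  0000100
       ^
That bit is 0.

Answer: 0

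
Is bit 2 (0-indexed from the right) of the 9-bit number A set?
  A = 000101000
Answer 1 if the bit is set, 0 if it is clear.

Bit 2 is the 3rd from the right.
  000101000
        ^
That bit is 0.

Answer: 0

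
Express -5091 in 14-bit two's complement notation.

1. Binary of +5091:  01001111100011
2. Invert bits:     10110000011100
3. Add 1:           10110000011101

Answer: 10110000011101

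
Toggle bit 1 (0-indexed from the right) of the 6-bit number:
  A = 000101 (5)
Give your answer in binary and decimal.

Mask = 1 << 1 = 000010
Bit 1 of A is 0; XOR with the mask flips it to 1.
  000101
^ 000010
--------
  000111

Answer: 000111 (7)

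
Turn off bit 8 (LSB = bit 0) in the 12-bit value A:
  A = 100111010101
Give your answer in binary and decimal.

Mask = ~(1 << 8) = 111011111111
Bit 8 of A is 1, so AND-ing with the mask clears it to 0.
  100111010101
& 111011111111
--------------
  100011010101

Answer: 100011010101 (2261)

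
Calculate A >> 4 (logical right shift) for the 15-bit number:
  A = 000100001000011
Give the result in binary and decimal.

Logical shift right by 4: drop the bottom 4 bit(s), prepend 4 zero(s) on the left.
  000100001000011  ->  keep [00010000100], discard [0011], prepend 0000
= 000000010000100

Answer: 000000010000100 (132)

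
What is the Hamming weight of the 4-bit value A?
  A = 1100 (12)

1100
1-bits at positions (from bit 0 = LSB): 2, 3
Count = 2

Answer: 2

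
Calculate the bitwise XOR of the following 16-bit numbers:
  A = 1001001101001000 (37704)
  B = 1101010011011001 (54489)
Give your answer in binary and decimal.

Apply ^ to each column (1 where bits differ):
  1001001101001000
^ 1101010011011001
------------------
  0100011110010001

Answer: 0100011110010001 (18321)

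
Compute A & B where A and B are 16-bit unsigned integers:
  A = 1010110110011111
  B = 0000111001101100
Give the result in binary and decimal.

Apply & to each column (1 only where both bits are 1):
  1010110110011111
& 0000111001101100
------------------
  0000110000001100

Answer: 0000110000001100 (3084)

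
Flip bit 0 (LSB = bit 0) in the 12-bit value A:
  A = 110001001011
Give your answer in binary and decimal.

Mask = 1 << 0 = 000000000001
Bit 0 of A is 1; XOR with the mask flips it to 0.
  110001001011
^ 000000000001
--------------
  110001001010

Answer: 110001001010 (3146)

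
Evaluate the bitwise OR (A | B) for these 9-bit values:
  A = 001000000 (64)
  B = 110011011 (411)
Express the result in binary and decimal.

Apply | to each column (1 where either bit is 1):
  001000000
| 110011011
-----------
  111011011

Answer: 111011011 (475)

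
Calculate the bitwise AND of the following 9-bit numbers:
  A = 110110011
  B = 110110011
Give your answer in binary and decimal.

Apply & to each column (1 only where both bits are 1):
  110110011
& 110110011
-----------
  110110011

Answer: 110110011 (435)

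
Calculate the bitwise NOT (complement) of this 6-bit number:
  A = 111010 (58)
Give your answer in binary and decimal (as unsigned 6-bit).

Flip each bit (0->1, 1->0):
  111010
  000101

Answer: 000101 (5)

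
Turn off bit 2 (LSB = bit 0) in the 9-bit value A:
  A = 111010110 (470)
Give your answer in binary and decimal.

Mask = ~(1 << 2) = 111111011
Bit 2 of A is 1, so AND-ing with the mask clears it to 0.
  111010110
& 111111011
-----------
  111010010

Answer: 111010010 (466)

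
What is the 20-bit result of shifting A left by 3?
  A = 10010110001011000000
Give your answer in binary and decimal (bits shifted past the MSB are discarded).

Shift left by 3: drop the top 3 bit(s), append 3 zero(s) on the right.
  10010110001011000000  ->  discard [100], keep [10110001011000000], append 000
= 10110001011000000000

Answer: 10110001011000000000 (726528)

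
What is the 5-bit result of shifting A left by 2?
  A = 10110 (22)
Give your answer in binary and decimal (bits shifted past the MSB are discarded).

Shift left by 2: drop the top 2 bit(s), append 2 zero(s) on the right.
  10110  ->  discard [10], keep [110], append 00
= 11000

Answer: 11000 (24)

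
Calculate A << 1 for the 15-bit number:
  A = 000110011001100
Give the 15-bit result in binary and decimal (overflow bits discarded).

Shift left by 1: drop the top 1 bit(s), append 1 zero(s) on the right.
  000110011001100  ->  discard [0], keep [00110011001100], append 0
= 001100110011000

Answer: 001100110011000 (6552)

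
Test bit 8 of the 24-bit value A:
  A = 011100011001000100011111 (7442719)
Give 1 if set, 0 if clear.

Bit 8 is the 9th from the right.
  011100011001000100011111
                 ^
That bit is 1.

Answer: 1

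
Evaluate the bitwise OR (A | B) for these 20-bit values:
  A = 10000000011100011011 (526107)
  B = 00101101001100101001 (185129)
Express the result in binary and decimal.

Apply | to each column (1 where either bit is 1):
  10000000011100011011
| 00101101001100101001
----------------------
  10101101011100111011

Answer: 10101101011100111011 (710459)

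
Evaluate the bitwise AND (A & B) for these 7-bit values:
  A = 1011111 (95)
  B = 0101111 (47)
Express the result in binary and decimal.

Apply & to each column (1 only where both bits are 1):
  1011111
& 0101111
---------
  0001111

Answer: 0001111 (15)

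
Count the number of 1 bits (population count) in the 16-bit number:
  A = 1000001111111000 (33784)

1000001111111000
1-bits at positions (from bit 0 = LSB): 3, 4, 5, 6, 7, 8, 9, 15
Count = 8

Answer: 8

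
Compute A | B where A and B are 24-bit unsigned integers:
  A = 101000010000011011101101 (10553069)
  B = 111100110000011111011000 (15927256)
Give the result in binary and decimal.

Apply | to each column (1 where either bit is 1):
  101000010000011011101101
| 111100110000011111011000
--------------------------
  111100110000011111111101

Answer: 111100110000011111111101 (15927293)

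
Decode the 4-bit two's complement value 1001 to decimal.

MSB is 1, so the value is negative. Find the magnitude:
1. Invert bits:  0110
2. Add 1:        0111  = 7
3. Apply sign:   -7

Answer: -7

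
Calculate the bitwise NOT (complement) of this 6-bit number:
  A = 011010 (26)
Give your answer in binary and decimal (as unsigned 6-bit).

Flip each bit (0->1, 1->0):
  011010
  100101

Answer: 100101 (37)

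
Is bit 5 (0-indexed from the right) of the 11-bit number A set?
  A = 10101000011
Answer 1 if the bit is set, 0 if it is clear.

Bit 5 is the 6th from the right.
  10101000011
       ^
That bit is 0.

Answer: 0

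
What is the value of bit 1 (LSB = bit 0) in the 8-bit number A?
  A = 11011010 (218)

Bit 1 is the 2nd from the right.
  11011010
        ^
That bit is 1.

Answer: 1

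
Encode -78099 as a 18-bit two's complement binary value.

1. Binary of +78099:  010011000100010011
2. Invert bits:     101100111011101100
3. Add 1:           101100111011101101

Answer: 101100111011101101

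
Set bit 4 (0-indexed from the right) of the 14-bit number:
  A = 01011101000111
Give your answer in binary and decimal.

Mask = 1 << 4 = 00000000010000
Bit 4 of A is 0, so OR-ing with the mask flips it to 1.
  01011101000111
| 00000000010000
----------------
  01011101010111

Answer: 01011101010111 (5975)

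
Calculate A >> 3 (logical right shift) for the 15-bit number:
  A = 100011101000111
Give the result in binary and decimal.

Logical shift right by 3: drop the bottom 3 bit(s), prepend 3 zero(s) on the left.
  100011101000111  ->  keep [100011101000], discard [111], prepend 000
= 000100011101000

Answer: 000100011101000 (2280)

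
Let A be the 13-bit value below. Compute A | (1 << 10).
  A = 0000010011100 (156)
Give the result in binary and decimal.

Mask = 1 << 10 = 0010000000000
Bit 10 of A is 0, so OR-ing with the mask flips it to 1.
  0000010011100
| 0010000000000
---------------
  0010010011100

Answer: 0010010011100 (1180)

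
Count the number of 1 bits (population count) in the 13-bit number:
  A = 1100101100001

1100101100001
1-bits at positions (from bit 0 = LSB): 0, 5, 6, 8, 11, 12
Count = 6

Answer: 6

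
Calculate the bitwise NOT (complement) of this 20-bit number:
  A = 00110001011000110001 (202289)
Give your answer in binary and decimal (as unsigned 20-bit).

Flip each bit (0->1, 1->0):
  00110001011000110001
  11001110100111001110

Answer: 11001110100111001110 (846286)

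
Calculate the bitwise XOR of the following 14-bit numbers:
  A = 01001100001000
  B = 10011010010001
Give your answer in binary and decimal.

Apply ^ to each column (1 where bits differ):
  01001100001000
^ 10011010010001
----------------
  11010110011001

Answer: 11010110011001 (13721)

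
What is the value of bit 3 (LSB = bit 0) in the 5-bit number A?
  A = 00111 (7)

Bit 3 is the 4th from the right.
  00111
   ^
That bit is 0.

Answer: 0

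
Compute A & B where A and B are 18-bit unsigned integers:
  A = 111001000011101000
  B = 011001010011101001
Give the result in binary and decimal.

Apply & to each column (1 only where both bits are 1):
  111001000011101000
& 011001010011101001
--------------------
  011001000011101000

Answer: 011001000011101000 (102632)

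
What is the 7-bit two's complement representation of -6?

1. Binary of +6:  0000110
2. Invert bits:     1111001
3. Add 1:           1111010

Answer: 1111010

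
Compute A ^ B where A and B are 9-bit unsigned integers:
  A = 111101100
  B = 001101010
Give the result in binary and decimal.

Apply ^ to each column (1 where bits differ):
  111101100
^ 001101010
-----------
  110000110

Answer: 110000110 (390)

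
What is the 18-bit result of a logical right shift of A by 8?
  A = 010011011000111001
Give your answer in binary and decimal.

Logical shift right by 8: drop the bottom 8 bit(s), prepend 8 zero(s) on the left.
  010011011000111001  ->  keep [0100110110], discard [00111001], prepend 00000000
= 000000000100110110

Answer: 000000000100110110 (310)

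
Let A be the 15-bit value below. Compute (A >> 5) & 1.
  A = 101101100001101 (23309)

Bit 5 is the 6th from the right.
  101101100001101
           ^
That bit is 0.

Answer: 0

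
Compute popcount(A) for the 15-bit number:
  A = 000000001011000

000000001011000
1-bits at positions (from bit 0 = LSB): 3, 4, 6
Count = 3

Answer: 3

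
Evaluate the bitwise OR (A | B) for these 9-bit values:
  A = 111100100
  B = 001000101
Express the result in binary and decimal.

Apply | to each column (1 where either bit is 1):
  111100100
| 001000101
-----------
  111100101

Answer: 111100101 (485)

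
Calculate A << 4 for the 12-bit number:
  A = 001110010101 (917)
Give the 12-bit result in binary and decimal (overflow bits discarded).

Shift left by 4: drop the top 4 bit(s), append 4 zero(s) on the right.
  001110010101  ->  discard [0011], keep [10010101], append 0000
= 100101010000

Answer: 100101010000 (2384)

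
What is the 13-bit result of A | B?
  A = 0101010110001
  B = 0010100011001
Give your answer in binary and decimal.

Apply | to each column (1 where either bit is 1):
  0101010110001
| 0010100011001
---------------
  0111110111001

Answer: 0111110111001 (4025)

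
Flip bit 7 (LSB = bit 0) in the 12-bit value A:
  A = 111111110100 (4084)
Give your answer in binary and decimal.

Mask = 1 << 7 = 000010000000
Bit 7 of A is 1; XOR with the mask flips it to 0.
  111111110100
^ 000010000000
--------------
  111101110100

Answer: 111101110100 (3956)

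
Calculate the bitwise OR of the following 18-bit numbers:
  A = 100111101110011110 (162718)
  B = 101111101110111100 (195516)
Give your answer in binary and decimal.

Apply | to each column (1 where either bit is 1):
  100111101110011110
| 101111101110111100
--------------------
  101111101110111110

Answer: 101111101110111110 (195518)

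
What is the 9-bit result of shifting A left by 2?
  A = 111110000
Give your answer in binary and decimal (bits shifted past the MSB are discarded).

Shift left by 2: drop the top 2 bit(s), append 2 zero(s) on the right.
  111110000  ->  discard [11], keep [1110000], append 00
= 111000000

Answer: 111000000 (448)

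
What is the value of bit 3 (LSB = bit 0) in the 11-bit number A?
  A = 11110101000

Bit 3 is the 4th from the right.
  11110101000
         ^
That bit is 1.

Answer: 1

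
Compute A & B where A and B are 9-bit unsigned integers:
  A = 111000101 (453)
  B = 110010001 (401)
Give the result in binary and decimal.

Apply & to each column (1 only where both bits are 1):
  111000101
& 110010001
-----------
  110000001

Answer: 110000001 (385)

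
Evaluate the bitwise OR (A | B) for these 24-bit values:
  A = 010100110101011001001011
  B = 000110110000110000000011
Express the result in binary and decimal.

Apply | to each column (1 where either bit is 1):
  010100110101011001001011
| 000110110000110000000011
--------------------------
  010110110101111001001011

Answer: 010110110101111001001011 (5987915)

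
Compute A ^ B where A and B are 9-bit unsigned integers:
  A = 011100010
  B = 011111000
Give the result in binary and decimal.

Apply ^ to each column (1 where bits differ):
  011100010
^ 011111000
-----------
  000011010

Answer: 000011010 (26)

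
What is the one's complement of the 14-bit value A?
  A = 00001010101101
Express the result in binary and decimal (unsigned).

Flip each bit (0->1, 1->0):
  00001010101101
  11110101010010

Answer: 11110101010010 (15698)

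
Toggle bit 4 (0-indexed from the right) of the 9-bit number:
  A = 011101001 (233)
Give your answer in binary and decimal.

Mask = 1 << 4 = 000010000
Bit 4 of A is 0; XOR with the mask flips it to 1.
  011101001
^ 000010000
-----------
  011111001

Answer: 011111001 (249)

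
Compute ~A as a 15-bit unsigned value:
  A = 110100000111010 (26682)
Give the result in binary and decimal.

Flip each bit (0->1, 1->0):
  110100000111010
  001011111000101

Answer: 001011111000101 (6085)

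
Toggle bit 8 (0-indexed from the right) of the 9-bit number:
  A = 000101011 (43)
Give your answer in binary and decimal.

Mask = 1 << 8 = 100000000
Bit 8 of A is 0; XOR with the mask flips it to 1.
  000101011
^ 100000000
-----------
  100101011

Answer: 100101011 (299)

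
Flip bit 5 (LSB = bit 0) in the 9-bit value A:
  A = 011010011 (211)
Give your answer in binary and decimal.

Mask = 1 << 5 = 000100000
Bit 5 of A is 0; XOR with the mask flips it to 1.
  011010011
^ 000100000
-----------
  011110011

Answer: 011110011 (243)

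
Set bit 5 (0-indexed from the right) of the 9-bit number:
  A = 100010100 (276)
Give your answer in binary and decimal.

Mask = 1 << 5 = 000100000
Bit 5 of A is 0, so OR-ing with the mask flips it to 1.
  100010100
| 000100000
-----------
  100110100

Answer: 100110100 (308)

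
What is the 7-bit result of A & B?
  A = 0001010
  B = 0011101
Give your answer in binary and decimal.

Apply & to each column (1 only where both bits are 1):
  0001010
& 0011101
---------
  0001000

Answer: 0001000 (8)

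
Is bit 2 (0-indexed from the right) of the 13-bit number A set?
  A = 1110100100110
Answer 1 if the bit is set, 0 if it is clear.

Bit 2 is the 3rd from the right.
  1110100100110
            ^
That bit is 1.

Answer: 1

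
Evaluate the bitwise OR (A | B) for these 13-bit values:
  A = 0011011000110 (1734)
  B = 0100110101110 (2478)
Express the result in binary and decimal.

Apply | to each column (1 where either bit is 1):
  0011011000110
| 0100110101110
---------------
  0111111101110

Answer: 0111111101110 (4078)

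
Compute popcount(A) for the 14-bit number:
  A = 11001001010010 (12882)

11001001010010
1-bits at positions (from bit 0 = LSB): 1, 4, 6, 9, 12, 13
Count = 6

Answer: 6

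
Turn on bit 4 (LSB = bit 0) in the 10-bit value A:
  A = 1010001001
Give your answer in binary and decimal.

Mask = 1 << 4 = 0000010000
Bit 4 of A is 0, so OR-ing with the mask flips it to 1.
  1010001001
| 0000010000
------------
  1010011001

Answer: 1010011001 (665)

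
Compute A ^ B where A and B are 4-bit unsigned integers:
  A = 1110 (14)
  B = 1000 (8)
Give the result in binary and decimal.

Apply ^ to each column (1 where bits differ):
  1110
^ 1000
------
  0110

Answer: 0110 (6)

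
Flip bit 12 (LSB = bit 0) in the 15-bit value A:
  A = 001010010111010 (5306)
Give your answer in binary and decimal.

Mask = 1 << 12 = 001000000000000
Bit 12 of A is 1; XOR with the mask flips it to 0.
  001010010111010
^ 001000000000000
-----------------
  000010010111010

Answer: 000010010111010 (1210)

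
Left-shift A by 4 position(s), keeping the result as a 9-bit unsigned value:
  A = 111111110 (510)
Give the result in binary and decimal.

Shift left by 4: drop the top 4 bit(s), append 4 zero(s) on the right.
  111111110  ->  discard [1111], keep [11110], append 0000
= 111100000

Answer: 111100000 (480)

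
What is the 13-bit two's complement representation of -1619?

1. Binary of +1619:  0011001010011
2. Invert bits:     1100110101100
3. Add 1:           1100110101101

Answer: 1100110101101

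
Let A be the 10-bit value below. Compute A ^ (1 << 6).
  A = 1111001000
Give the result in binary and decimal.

Mask = 1 << 6 = 0001000000
Bit 6 of A is 1; XOR with the mask flips it to 0.
  1111001000
^ 0001000000
------------
  1110001000

Answer: 1110001000 (904)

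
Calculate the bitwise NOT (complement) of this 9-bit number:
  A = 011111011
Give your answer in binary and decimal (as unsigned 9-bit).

Flip each bit (0->1, 1->0):
  011111011
  100000100

Answer: 100000100 (260)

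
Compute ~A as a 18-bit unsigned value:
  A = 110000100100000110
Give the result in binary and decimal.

Flip each bit (0->1, 1->0):
  110000100100000110
  001111011011111001

Answer: 001111011011111001 (63225)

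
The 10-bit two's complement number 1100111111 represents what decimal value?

MSB is 1, so the value is negative. Find the magnitude:
1. Invert bits:  0011000000
2. Add 1:        0011000001  = 193
3. Apply sign:   -193

Answer: -193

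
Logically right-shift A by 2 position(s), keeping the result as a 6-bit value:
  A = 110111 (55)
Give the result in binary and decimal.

Logical shift right by 2: drop the bottom 2 bit(s), prepend 2 zero(s) on the left.
  110111  ->  keep [1101], discard [11], prepend 00
= 001101

Answer: 001101 (13)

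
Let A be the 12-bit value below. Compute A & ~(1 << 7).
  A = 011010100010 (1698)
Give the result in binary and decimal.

Mask = ~(1 << 7) = 111101111111
Bit 7 of A is 1, so AND-ing with the mask clears it to 0.
  011010100010
& 111101111111
--------------
  011000100010

Answer: 011000100010 (1570)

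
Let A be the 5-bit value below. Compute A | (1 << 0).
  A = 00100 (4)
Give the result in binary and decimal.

Mask = 1 << 0 = 00001
Bit 0 of A is 0, so OR-ing with the mask flips it to 1.
  00100
| 00001
-------
  00101

Answer: 00101 (5)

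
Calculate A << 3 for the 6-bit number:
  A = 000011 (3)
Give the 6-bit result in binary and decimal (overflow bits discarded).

Shift left by 3: drop the top 3 bit(s), append 3 zero(s) on the right.
  000011  ->  discard [000], keep [011], append 000
= 011000

Answer: 011000 (24)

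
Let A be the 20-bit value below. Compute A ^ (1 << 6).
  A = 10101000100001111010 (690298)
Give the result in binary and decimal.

Mask = 1 << 6 = 00000000000001000000
Bit 6 of A is 1; XOR with the mask flips it to 0.
  10101000100001111010
^ 00000000000001000000
----------------------
  10101000100000111010

Answer: 10101000100000111010 (690234)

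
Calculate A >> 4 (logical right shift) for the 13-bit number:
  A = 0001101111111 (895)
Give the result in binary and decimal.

Logical shift right by 4: drop the bottom 4 bit(s), prepend 4 zero(s) on the left.
  0001101111111  ->  keep [000110111], discard [1111], prepend 0000
= 0000000110111

Answer: 0000000110111 (55)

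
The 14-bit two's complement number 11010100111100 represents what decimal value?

MSB is 1, so the value is negative. Find the magnitude:
1. Invert bits:  00101011000011
2. Add 1:        00101011000100  = 2756
3. Apply sign:   -2756

Answer: -2756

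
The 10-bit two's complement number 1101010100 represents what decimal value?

MSB is 1, so the value is negative. Find the magnitude:
1. Invert bits:  0010101011
2. Add 1:        0010101100  = 172
3. Apply sign:   -172

Answer: -172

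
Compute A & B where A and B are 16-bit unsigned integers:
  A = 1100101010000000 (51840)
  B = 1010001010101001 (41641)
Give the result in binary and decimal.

Apply & to each column (1 only where both bits are 1):
  1100101010000000
& 1010001010101001
------------------
  1000001010000000

Answer: 1000001010000000 (33408)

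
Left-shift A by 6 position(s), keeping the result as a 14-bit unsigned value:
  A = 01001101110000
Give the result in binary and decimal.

Shift left by 6: drop the top 6 bit(s), append 6 zero(s) on the right.
  01001101110000  ->  discard [010011], keep [01110000], append 000000
= 01110000000000

Answer: 01110000000000 (7168)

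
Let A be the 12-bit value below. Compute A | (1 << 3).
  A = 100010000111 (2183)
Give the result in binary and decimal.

Mask = 1 << 3 = 000000001000
Bit 3 of A is 0, so OR-ing with the mask flips it to 1.
  100010000111
| 000000001000
--------------
  100010001111

Answer: 100010001111 (2191)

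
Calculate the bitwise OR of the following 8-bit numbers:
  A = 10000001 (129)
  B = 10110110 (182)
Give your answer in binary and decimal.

Apply | to each column (1 where either bit is 1):
  10000001
| 10110110
----------
  10110111

Answer: 10110111 (183)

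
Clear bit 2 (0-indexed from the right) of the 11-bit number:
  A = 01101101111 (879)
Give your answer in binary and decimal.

Mask = ~(1 << 2) = 11111111011
Bit 2 of A is 1, so AND-ing with the mask clears it to 0.
  01101101111
& 11111111011
-------------
  01101101011

Answer: 01101101011 (875)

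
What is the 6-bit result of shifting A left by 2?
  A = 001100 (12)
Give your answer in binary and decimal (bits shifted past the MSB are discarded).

Shift left by 2: drop the top 2 bit(s), append 2 zero(s) on the right.
  001100  ->  discard [00], keep [1100], append 00
= 110000

Answer: 110000 (48)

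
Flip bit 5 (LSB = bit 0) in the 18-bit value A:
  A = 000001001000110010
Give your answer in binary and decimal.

Mask = 1 << 5 = 000000000000100000
Bit 5 of A is 1; XOR with the mask flips it to 0.
  000001001000110010
^ 000000000000100000
--------------------
  000001001000010010

Answer: 000001001000010010 (4626)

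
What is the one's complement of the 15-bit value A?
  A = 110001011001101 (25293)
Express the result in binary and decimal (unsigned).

Flip each bit (0->1, 1->0):
  110001011001101
  001110100110010

Answer: 001110100110010 (7474)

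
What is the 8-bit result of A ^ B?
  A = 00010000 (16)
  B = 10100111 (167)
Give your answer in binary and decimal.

Apply ^ to each column (1 where bits differ):
  00010000
^ 10100111
----------
  10110111

Answer: 10110111 (183)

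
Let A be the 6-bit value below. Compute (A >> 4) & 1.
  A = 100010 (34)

Bit 4 is the 5th from the right.
  100010
   ^
That bit is 0.

Answer: 0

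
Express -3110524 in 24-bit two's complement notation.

1. Binary of +3110524:  001011110111011001111100
2. Invert bits:     110100001000100110000011
3. Add 1:           110100001000100110000100

Answer: 110100001000100110000100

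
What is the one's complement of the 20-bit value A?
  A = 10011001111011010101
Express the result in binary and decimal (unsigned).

Flip each bit (0->1, 1->0):
  10011001111011010101
  01100110000100101010

Answer: 01100110000100101010 (418090)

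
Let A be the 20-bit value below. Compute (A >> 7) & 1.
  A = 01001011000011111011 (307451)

Bit 7 is the 8th from the right.
  01001011000011111011
              ^
That bit is 1.

Answer: 1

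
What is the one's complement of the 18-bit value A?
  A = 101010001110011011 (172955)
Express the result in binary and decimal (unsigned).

Flip each bit (0->1, 1->0):
  101010001110011011
  010101110001100100

Answer: 010101110001100100 (89188)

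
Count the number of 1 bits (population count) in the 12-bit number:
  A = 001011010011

001011010011
1-bits at positions (from bit 0 = LSB): 0, 1, 4, 6, 7, 9
Count = 6

Answer: 6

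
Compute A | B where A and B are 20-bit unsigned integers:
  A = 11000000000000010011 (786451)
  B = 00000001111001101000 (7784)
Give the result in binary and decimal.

Apply | to each column (1 where either bit is 1):
  11000000000000010011
| 00000001111001101000
----------------------
  11000001111001111011

Answer: 11000001111001111011 (794235)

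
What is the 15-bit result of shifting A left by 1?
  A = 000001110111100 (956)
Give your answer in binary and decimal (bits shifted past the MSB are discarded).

Shift left by 1: drop the top 1 bit(s), append 1 zero(s) on the right.
  000001110111100  ->  discard [0], keep [00001110111100], append 0
= 000011101111000

Answer: 000011101111000 (1912)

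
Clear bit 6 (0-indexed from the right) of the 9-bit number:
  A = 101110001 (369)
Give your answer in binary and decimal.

Mask = ~(1 << 6) = 110111111
Bit 6 of A is 1, so AND-ing with the mask clears it to 0.
  101110001
& 110111111
-----------
  100110001

Answer: 100110001 (305)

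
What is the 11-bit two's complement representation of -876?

1. Binary of +876:  01101101100
2. Invert bits:     10010010011
3. Add 1:           10010010100

Answer: 10010010100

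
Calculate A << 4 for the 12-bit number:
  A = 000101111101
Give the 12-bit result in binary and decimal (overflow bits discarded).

Shift left by 4: drop the top 4 bit(s), append 4 zero(s) on the right.
  000101111101  ->  discard [0001], keep [01111101], append 0000
= 011111010000

Answer: 011111010000 (2000)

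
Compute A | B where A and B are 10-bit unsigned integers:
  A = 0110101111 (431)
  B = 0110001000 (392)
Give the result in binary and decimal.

Apply | to each column (1 where either bit is 1):
  0110101111
| 0110001000
------------
  0110101111

Answer: 0110101111 (431)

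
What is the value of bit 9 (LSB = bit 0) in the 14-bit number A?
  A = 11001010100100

Bit 9 is the 10th from the right.
  11001010100100
      ^
That bit is 1.

Answer: 1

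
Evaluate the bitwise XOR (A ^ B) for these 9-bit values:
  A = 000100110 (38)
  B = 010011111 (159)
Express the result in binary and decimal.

Apply ^ to each column (1 where bits differ):
  000100110
^ 010011111
-----------
  010111001

Answer: 010111001 (185)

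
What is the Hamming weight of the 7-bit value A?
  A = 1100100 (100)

1100100
1-bits at positions (from bit 0 = LSB): 2, 5, 6
Count = 3

Answer: 3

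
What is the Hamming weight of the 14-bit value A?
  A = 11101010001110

11101010001110
1-bits at positions (from bit 0 = LSB): 1, 2, 3, 7, 9, 11, 12, 13
Count = 8

Answer: 8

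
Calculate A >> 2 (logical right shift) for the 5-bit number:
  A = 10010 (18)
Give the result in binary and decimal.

Logical shift right by 2: drop the bottom 2 bit(s), prepend 2 zero(s) on the left.
  10010  ->  keep [100], discard [10], prepend 00
= 00100

Answer: 00100 (4)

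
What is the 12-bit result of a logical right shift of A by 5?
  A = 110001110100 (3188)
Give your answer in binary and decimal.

Logical shift right by 5: drop the bottom 5 bit(s), prepend 5 zero(s) on the left.
  110001110100  ->  keep [1100011], discard [10100], prepend 00000
= 000001100011

Answer: 000001100011 (99)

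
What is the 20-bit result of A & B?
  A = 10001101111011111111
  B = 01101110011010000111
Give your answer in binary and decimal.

Apply & to each column (1 only where both bits are 1):
  10001101111011111111
& 01101110011010000111
----------------------
  00001100011010000111

Answer: 00001100011010000111 (50823)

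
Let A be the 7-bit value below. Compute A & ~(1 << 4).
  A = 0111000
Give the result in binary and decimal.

Mask = ~(1 << 4) = 1101111
Bit 4 of A is 1, so AND-ing with the mask clears it to 0.
  0111000
& 1101111
---------
  0101000

Answer: 0101000 (40)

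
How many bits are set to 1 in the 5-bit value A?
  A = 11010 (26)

11010
1-bits at positions (from bit 0 = LSB): 1, 3, 4
Count = 3

Answer: 3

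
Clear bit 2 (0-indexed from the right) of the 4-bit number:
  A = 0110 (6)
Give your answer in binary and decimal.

Mask = ~(1 << 2) = 1011
Bit 2 of A is 1, so AND-ing with the mask clears it to 0.
  0110
& 1011
------
  0010

Answer: 0010 (2)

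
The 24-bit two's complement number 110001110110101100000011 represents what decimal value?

MSB is 1, so the value is negative. Find the magnitude:
1. Invert bits:  001110001001010011111100
2. Add 1:        001110001001010011111101  = 3708157
3. Apply sign:   -3708157

Answer: -3708157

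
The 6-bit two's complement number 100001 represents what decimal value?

MSB is 1, so the value is negative. Find the magnitude:
1. Invert bits:  011110
2. Add 1:        011111  = 31
3. Apply sign:   -31

Answer: -31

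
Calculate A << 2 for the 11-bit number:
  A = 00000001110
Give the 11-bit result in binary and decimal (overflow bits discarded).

Shift left by 2: drop the top 2 bit(s), append 2 zero(s) on the right.
  00000001110  ->  discard [00], keep [000001110], append 00
= 00000111000

Answer: 00000111000 (56)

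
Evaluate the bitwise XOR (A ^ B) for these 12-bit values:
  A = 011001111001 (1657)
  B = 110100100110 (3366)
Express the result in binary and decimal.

Apply ^ to each column (1 where bits differ):
  011001111001
^ 110100100110
--------------
  101101011111

Answer: 101101011111 (2911)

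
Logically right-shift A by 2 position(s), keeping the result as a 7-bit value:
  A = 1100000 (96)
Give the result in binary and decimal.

Logical shift right by 2: drop the bottom 2 bit(s), prepend 2 zero(s) on the left.
  1100000  ->  keep [11000], discard [00], prepend 00
= 0011000

Answer: 0011000 (24)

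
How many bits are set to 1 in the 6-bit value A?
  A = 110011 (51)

110011
1-bits at positions (from bit 0 = LSB): 0, 1, 4, 5
Count = 4

Answer: 4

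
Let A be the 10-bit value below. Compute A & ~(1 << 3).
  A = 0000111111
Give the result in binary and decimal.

Mask = ~(1 << 3) = 1111110111
Bit 3 of A is 1, so AND-ing with the mask clears it to 0.
  0000111111
& 1111110111
------------
  0000110111

Answer: 0000110111 (55)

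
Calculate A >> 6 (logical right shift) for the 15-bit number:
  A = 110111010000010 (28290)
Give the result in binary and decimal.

Logical shift right by 6: drop the bottom 6 bit(s), prepend 6 zero(s) on the left.
  110111010000010  ->  keep [110111010], discard [000010], prepend 000000
= 000000110111010

Answer: 000000110111010 (442)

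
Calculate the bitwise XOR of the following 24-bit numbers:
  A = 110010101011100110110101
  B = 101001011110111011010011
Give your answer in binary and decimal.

Apply ^ to each column (1 where bits differ):
  110010101011100110110101
^ 101001011110111011010011
--------------------------
  011011110101011101100110

Answer: 011011110101011101100110 (7296870)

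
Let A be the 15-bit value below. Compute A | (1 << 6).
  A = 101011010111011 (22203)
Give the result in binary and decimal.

Mask = 1 << 6 = 000000001000000
Bit 6 of A is 0, so OR-ing with the mask flips it to 1.
  101011010111011
| 000000001000000
-----------------
  101011011111011

Answer: 101011011111011 (22267)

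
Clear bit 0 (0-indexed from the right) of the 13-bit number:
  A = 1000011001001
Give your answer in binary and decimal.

Mask = ~(1 << 0) = 1111111111110
Bit 0 of A is 1, so AND-ing with the mask clears it to 0.
  1000011001001
& 1111111111110
---------------
  1000011001000

Answer: 1000011001000 (4296)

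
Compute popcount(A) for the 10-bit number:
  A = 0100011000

0100011000
1-bits at positions (from bit 0 = LSB): 3, 4, 8
Count = 3

Answer: 3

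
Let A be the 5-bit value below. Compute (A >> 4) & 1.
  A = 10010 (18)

Bit 4 is the 5th from the right.
  10010
  ^
That bit is 1.

Answer: 1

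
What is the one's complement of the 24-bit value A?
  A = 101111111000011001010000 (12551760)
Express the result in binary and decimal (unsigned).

Flip each bit (0->1, 1->0):
  101111111000011001010000
  010000000111100110101111

Answer: 010000000111100110101111 (4225455)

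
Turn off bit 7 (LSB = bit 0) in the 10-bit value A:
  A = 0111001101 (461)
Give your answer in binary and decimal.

Mask = ~(1 << 7) = 1101111111
Bit 7 of A is 1, so AND-ing with the mask clears it to 0.
  0111001101
& 1101111111
------------
  0101001101

Answer: 0101001101 (333)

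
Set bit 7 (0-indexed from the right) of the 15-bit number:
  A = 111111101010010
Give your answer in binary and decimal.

Mask = 1 << 7 = 000000010000000
Bit 7 of A is 0, so OR-ing with the mask flips it to 1.
  111111101010010
| 000000010000000
-----------------
  111111111010010

Answer: 111111111010010 (32722)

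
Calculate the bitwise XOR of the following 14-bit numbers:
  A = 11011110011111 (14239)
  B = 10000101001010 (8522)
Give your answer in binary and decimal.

Apply ^ to each column (1 where bits differ):
  11011110011111
^ 10000101001010
----------------
  01011011010101

Answer: 01011011010101 (5845)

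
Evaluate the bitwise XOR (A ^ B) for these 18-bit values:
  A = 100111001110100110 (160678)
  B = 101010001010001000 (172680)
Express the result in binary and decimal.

Apply ^ to each column (1 where bits differ):
  100111001110100110
^ 101010001010001000
--------------------
  001101000100101110

Answer: 001101000100101110 (53550)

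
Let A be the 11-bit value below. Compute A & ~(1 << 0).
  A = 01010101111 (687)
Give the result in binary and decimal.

Mask = ~(1 << 0) = 11111111110
Bit 0 of A is 1, so AND-ing with the mask clears it to 0.
  01010101111
& 11111111110
-------------
  01010101110

Answer: 01010101110 (686)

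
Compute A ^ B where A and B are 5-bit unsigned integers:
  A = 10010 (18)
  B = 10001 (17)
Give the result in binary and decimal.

Apply ^ to each column (1 where bits differ):
  10010
^ 10001
-------
  00011

Answer: 00011 (3)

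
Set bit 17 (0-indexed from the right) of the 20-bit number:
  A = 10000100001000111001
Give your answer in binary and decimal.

Mask = 1 << 17 = 00100000000000000000
Bit 17 of A is 0, so OR-ing with the mask flips it to 1.
  10000100001000111001
| 00100000000000000000
----------------------
  10100100001000111001

Answer: 10100100001000111001 (672313)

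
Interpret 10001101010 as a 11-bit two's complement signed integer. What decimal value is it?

MSB is 1, so the value is negative. Find the magnitude:
1. Invert bits:  01110010101
2. Add 1:        01110010110  = 918
3. Apply sign:   -918

Answer: -918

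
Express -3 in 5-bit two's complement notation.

1. Binary of +3:  00011
2. Invert bits:     11100
3. Add 1:           11101

Answer: 11101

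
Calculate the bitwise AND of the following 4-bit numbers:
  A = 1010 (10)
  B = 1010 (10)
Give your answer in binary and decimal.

Apply & to each column (1 only where both bits are 1):
  1010
& 1010
------
  1010

Answer: 1010 (10)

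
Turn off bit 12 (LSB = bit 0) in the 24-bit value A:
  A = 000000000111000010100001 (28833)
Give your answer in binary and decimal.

Mask = ~(1 << 12) = 111111111110111111111111
Bit 12 of A is 1, so AND-ing with the mask clears it to 0.
  000000000111000010100001
& 111111111110111111111111
--------------------------
  000000000110000010100001

Answer: 000000000110000010100001 (24737)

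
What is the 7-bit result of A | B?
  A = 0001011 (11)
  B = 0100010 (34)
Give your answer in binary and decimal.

Apply | to each column (1 where either bit is 1):
  0001011
| 0100010
---------
  0101011

Answer: 0101011 (43)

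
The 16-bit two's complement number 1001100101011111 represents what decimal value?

MSB is 1, so the value is negative. Find the magnitude:
1. Invert bits:  0110011010100000
2. Add 1:        0110011010100001  = 26273
3. Apply sign:   -26273

Answer: -26273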